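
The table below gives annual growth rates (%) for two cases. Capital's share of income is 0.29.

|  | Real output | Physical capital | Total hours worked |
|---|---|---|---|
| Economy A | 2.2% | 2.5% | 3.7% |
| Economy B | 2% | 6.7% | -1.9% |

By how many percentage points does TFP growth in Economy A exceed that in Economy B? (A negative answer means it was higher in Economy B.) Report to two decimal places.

-2.56 percentage points

Labor's share = 1 − 0.29 = 0.71.
Economy A: TFP = 2.2 − 0.725 − 2.627 = -1.152%.
Economy B: TFP = 2 − 1.943 + 1.349 = 1.406%.
Difference = -1.152 − (1.406) = -2.558 pp.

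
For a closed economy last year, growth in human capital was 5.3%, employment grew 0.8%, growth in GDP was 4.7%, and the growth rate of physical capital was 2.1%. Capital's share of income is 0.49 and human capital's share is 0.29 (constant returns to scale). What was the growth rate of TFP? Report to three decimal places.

1.958%

Labor's share = 1 − 0.49 − 0.29 = 0.22.
Physical capital: 0.49 × 2.1 = 1.029 pp.
Human capital: 0.29 × 5.3 = 1.537 pp.
Employment: 0.22 × 0.8 = 0.176 pp.
TFP growth = 4.7 − 2.742 = 1.958%.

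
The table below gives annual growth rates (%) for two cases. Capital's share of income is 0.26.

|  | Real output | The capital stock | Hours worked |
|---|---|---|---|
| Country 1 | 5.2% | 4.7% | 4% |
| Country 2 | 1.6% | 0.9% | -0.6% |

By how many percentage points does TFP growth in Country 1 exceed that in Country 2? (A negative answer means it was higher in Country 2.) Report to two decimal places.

Labor's share = 1 − 0.26 = 0.74.
Country 1: TFP = 5.2 − 1.222 − 2.96 = 1.018%.
Country 2: TFP = 1.6 − 0.234 + 0.444 = 1.81%.
Difference = 1.018 − (1.81) = -0.792 pp.

-0.79 percentage points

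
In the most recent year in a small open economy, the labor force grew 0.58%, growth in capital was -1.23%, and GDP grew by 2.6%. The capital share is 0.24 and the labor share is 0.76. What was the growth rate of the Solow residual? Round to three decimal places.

Labor's share = 1 − 0.24 = 0.76.
Capital: 0.24 × (-1.23) = -0.2952 pp.
The labor force: 0.76 × 0.58 = 0.4408 pp.
TFP growth = 2.6 − 0.1456 = 2.4544%.

The Solow residual growth was 2.454%.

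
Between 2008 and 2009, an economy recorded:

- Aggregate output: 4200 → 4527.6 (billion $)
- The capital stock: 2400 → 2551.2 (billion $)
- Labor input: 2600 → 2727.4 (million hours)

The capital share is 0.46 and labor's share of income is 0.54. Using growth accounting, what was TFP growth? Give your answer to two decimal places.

Aggregate output growth = (4527.6 − 4200) / 4200 = 7.8%.
The capital stock growth = (2551.2 − 2400) / 2400 = 6.3%.
Labor input growth = (2727.4 − 2600) / 2600 = 4.9%.
Labor's share = 1 − 0.46 = 0.54.
The capital stock: 0.46 × 6.3 = 2.898 pp.
Labor input: 0.54 × 4.9 = 2.646 pp.
TFP growth = 7.8 − 5.544 = 2.256%.

TFP grew 2.26%.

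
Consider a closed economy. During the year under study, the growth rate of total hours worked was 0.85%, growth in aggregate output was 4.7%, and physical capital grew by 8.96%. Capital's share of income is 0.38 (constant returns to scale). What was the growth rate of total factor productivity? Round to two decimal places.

Labor's share = 1 − 0.38 = 0.62.
Physical capital: 0.38 × 8.96 = 3.4048 pp.
Total hours worked: 0.62 × 0.85 = 0.527 pp.
TFP growth = 4.7 − 3.9318 = 0.7682%.

Total factor productivity growth was 0.77%.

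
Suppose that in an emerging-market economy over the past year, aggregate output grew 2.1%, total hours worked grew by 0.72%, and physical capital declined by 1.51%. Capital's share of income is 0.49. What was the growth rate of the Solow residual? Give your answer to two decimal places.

The Solow residual growth was 2.47%.

Labor's share = 1 − 0.49 = 0.51.
Physical capital: 0.49 × (-1.51) = -0.7399 pp.
Total hours worked: 0.51 × 0.72 = 0.3672 pp.
TFP growth = 2.1 + 0.3727 = 2.4727%.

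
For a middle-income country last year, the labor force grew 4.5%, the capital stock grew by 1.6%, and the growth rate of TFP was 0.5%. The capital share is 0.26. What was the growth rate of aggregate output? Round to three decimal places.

Labor's share = 1 − 0.26 = 0.74.
The capital stock: 0.26 × 1.6 = 0.416 pp.
The labor force: 0.74 × 4.5 = 3.33 pp.
Output growth = 0.5 + 3.746 = 4.246%.

4.246%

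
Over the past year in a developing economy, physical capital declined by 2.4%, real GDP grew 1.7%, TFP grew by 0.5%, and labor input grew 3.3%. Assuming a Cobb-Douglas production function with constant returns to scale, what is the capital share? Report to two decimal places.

gY = gA + α·gK + (1−α)·gL, so gY − gA − gL = α(gK − gL).
1.7 − 0.5 − 3.3 = α × (-2.4 − 3.3).
-2.1 = -5.7 α, so α = 0.3684.

0.37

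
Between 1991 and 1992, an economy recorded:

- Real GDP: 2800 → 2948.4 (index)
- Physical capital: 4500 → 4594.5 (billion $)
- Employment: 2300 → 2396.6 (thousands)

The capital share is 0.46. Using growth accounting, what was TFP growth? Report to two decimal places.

TFP growth was 2.07%.

Real GDP growth = (2948.4 − 2800) / 2800 = 5.3%.
Physical capital growth = (4594.5 − 4500) / 4500 = 2.1%.
Employment growth = (2396.6 − 2300) / 2300 = 4.2%.
Labor's share = 1 − 0.46 = 0.54.
Physical capital: 0.46 × 2.1 = 0.966 pp.
Employment: 0.54 × 4.2 = 2.268 pp.
TFP growth = 5.3 − 3.234 = 2.066%.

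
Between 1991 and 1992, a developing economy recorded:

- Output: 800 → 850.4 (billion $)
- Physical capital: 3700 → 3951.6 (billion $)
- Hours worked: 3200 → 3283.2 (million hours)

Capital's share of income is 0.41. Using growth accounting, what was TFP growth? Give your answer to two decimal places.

Output growth = (850.4 − 800) / 800 = 6.3%.
Physical capital growth = (3951.6 − 3700) / 3700 = 6.8%.
Hours worked growth = (3283.2 − 3200) / 3200 = 2.6%.
Labor's share = 1 − 0.41 = 0.59.
Physical capital: 0.41 × 6.8 = 2.788 pp.
Hours worked: 0.59 × 2.6 = 1.534 pp.
TFP growth = 6.3 − 4.322 = 1.978%.

TFP grew 1.98%.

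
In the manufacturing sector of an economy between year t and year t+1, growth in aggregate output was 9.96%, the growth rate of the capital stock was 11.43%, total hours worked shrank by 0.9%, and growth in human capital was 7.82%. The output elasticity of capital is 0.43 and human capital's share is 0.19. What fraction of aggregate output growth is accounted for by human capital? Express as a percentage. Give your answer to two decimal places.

Human capital accounted for 14.92% of growth.

Human capital contributed 0.19 × 7.82 = 1.4858 pp.
Share of growth = 1.4858 / 9.96 × 100 = 14.9177%.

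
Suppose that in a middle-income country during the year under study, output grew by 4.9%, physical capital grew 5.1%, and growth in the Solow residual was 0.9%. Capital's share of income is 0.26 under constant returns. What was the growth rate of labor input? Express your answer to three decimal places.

Labor's share = 1 − 0.26 = 0.74.
gY = gA + 0.26×5.1 + 0.74×g.
0.74×g = 4.9 − 0.9 − 1.326 = 2.674.
g = 2.674 / 0.74 = 3.61351%.

Labor input growth was 3.614%.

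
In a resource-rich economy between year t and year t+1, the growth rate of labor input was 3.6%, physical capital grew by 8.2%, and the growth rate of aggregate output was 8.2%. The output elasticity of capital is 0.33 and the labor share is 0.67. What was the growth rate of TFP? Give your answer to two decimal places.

3.08%

Labor's share = 1 − 0.33 = 0.67.
Physical capital: 0.33 × 8.2 = 2.706 pp.
Labor input: 0.67 × 3.6 = 2.412 pp.
TFP growth = 8.2 − 5.118 = 3.082%.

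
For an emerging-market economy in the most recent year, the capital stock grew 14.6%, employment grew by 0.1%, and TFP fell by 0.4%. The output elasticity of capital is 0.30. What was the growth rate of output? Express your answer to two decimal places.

Output growth was 4.05%.

Labor's share = 1 − 0.3 = 0.7.
The capital stock: 0.3 × 14.6 = 4.38 pp.
Employment: 0.7 × 0.1 = 0.07 pp.
Output growth = -0.4 + 4.45 = 4.05%.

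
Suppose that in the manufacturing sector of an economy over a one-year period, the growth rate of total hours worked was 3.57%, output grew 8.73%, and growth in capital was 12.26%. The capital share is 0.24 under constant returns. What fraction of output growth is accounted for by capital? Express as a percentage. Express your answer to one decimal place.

Capital accounted for 33.7% of growth.

Capital contributed 0.24 × 12.26 = 2.9424 pp.
Share of growth = 2.9424 / 8.73 × 100 = 33.704%.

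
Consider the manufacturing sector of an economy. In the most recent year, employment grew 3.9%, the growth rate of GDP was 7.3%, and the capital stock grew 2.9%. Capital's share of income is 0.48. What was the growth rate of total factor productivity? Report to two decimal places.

3.88%

Labor's share = 1 − 0.48 = 0.52.
The capital stock: 0.48 × 2.9 = 1.392 pp.
Employment: 0.52 × 3.9 = 2.028 pp.
TFP growth = 7.3 − 3.42 = 3.88%.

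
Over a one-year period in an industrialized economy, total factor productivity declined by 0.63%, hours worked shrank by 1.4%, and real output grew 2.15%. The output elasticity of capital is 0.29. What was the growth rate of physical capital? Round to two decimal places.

13.01%

Labor's share = 1 − 0.29 = 0.71.
gY = gA + 0.71×(-1.4) + 0.29×g.
0.29×g = 2.15 + 0.63 + 0.994 = 3.774.
g = 3.774 / 0.29 = 13.0138%.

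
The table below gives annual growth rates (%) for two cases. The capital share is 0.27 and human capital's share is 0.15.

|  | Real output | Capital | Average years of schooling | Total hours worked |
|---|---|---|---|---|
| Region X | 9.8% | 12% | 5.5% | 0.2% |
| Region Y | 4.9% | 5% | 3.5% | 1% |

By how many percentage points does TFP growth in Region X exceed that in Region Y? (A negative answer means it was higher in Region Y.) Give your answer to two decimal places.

3.17 percentage points

Labor's share = 1 − 0.27 − 0.15 = 0.58.
Region X: TFP = 9.8 − 3.24 − 0.825 − 0.116 = 5.619%.
Region Y: TFP = 4.9 − 1.35 − 0.525 − 0.58 = 2.445%.
Difference = 5.619 − (2.445) = 3.174 pp.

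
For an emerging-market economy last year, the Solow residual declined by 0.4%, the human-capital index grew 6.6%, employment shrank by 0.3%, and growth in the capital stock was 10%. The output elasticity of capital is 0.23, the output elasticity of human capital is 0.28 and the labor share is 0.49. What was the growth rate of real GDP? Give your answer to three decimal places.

3.601%

Labor's share = 1 − 0.23 − 0.28 = 0.49.
The capital stock: 0.23 × 10 = 2.3 pp.
The human-capital index: 0.28 × 6.6 = 1.848 pp.
Employment: 0.49 × (-0.3) = -0.147 pp.
Output growth = -0.4 + 4.001 = 3.601%.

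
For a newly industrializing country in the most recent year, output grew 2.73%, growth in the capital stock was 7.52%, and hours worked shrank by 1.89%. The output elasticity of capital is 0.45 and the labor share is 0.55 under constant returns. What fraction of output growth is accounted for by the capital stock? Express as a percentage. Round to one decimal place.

The capital stock contributed 0.45 × 7.52 = 3.384 pp.
Share of growth = 3.384 / 2.73 × 100 = 123.956%.

The capital stock accounted for 124.0% of growth.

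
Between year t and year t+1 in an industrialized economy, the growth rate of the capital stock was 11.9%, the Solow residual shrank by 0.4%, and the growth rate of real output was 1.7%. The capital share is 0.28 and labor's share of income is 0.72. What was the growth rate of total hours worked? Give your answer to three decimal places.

Labor's share = 1 − 0.28 = 0.72.
gY = gA + 0.28×11.9 + 0.72×g.
0.72×g = 1.7 + 0.4 − 3.332 = -1.232.
g = -1.232 / 0.72 = -1.71111%.

-1.711%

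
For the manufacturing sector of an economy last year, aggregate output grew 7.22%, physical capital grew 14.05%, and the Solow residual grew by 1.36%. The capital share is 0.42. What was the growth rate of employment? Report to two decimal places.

-0.07%

Labor's share = 1 − 0.42 = 0.58.
gY = gA + 0.42×14.05 + 0.58×g.
0.58×g = 7.22 − 1.36 − 5.901 = -0.041.
g = -0.041 / 0.58 = -0.0707%.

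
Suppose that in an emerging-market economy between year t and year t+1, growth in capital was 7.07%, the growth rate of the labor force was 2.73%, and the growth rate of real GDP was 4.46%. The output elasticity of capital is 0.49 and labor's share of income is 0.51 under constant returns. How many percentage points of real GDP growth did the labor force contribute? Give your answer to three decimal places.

1.392 percentage points

Labor's share = 1 − 0.49 = 0.51.
Contribution = share × growth = 0.51 × 2.73 = 1.3923 pp.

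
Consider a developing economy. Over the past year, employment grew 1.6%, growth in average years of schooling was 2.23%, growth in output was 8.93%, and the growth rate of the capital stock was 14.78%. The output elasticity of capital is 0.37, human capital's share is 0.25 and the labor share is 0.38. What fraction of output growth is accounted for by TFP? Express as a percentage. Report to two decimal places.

Labor's share = 1 − 0.37 − 0.25 = 0.38.
The capital stock: 0.37 × 14.78 = 5.4686 pp.
Average years of schooling: 0.25 × 2.23 = 0.5575 pp.
Employment: 0.38 × 1.6 = 0.608 pp.
TFP growth = 8.93 − 6.6341 = 2.2959%.
TFP share of growth = 2.2959 / 8.93 × 100 = 25.71%.

TFP accounted for 25.71% of growth.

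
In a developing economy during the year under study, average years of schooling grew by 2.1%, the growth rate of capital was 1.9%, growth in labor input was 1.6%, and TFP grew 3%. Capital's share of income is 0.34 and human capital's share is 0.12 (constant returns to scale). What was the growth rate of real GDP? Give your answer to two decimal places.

Real GDP growth was 4.76%.

Labor's share = 1 − 0.34 − 0.12 = 0.54.
Capital: 0.34 × 1.9 = 0.646 pp.
Average years of schooling: 0.12 × 2.1 = 0.252 pp.
Labor input: 0.54 × 1.6 = 0.864 pp.
Output growth = 3 + 1.762 = 4.762%.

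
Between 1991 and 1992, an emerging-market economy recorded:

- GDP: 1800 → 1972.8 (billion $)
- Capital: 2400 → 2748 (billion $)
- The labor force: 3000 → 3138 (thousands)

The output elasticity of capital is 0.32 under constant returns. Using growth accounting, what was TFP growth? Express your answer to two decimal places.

TFP grew 1.83%.

GDP growth = (1972.8 − 1800) / 1800 = 9.6%.
Capital growth = (2748 − 2400) / 2400 = 14.5%.
The labor force growth = (3138 − 3000) / 3000 = 4.6%.
Labor's share = 1 − 0.32 = 0.68.
Capital: 0.32 × 14.5 = 4.64 pp.
The labor force: 0.68 × 4.6 = 3.128 pp.
TFP growth = 9.6 − 7.768 = 1.832%.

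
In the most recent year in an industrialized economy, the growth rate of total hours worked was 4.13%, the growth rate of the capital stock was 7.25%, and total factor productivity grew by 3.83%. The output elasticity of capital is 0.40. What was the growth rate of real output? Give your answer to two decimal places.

Labor's share = 1 − 0.4 = 0.6.
The capital stock: 0.4 × 7.25 = 2.9 pp.
Total hours worked: 0.6 × 4.13 = 2.478 pp.
Output growth = 3.83 + 5.378 = 9.208%.

9.21%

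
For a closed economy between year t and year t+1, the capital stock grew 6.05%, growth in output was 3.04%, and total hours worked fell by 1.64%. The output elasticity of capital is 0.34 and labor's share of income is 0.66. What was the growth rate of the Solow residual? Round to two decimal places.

2.07%

Labor's share = 1 − 0.34 = 0.66.
The capital stock: 0.34 × 6.05 = 2.057 pp.
Total hours worked: 0.66 × (-1.64) = -1.0824 pp.
TFP growth = 3.04 − 0.9746 = 2.0654%.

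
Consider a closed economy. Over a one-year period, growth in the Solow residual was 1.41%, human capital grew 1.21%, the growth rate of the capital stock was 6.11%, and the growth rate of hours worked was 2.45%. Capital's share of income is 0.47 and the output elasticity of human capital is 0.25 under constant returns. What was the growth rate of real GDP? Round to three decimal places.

Labor's share = 1 − 0.47 − 0.25 = 0.28.
The capital stock: 0.47 × 6.11 = 2.8717 pp.
Human capital: 0.25 × 1.21 = 0.3025 pp.
Hours worked: 0.28 × 2.45 = 0.686 pp.
Output growth = 1.41 + 3.8602 = 5.2702%.

Real GDP grew 5.270%.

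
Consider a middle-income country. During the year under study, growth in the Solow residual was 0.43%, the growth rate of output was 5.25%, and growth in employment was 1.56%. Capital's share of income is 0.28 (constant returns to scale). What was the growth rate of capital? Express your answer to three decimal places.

13.203%

Labor's share = 1 − 0.28 = 0.72.
gY = gA + 0.72×1.56 + 0.28×g.
0.28×g = 5.25 − 0.43 − 1.1232 = 3.6968.
g = 3.6968 / 0.28 = 13.20286%.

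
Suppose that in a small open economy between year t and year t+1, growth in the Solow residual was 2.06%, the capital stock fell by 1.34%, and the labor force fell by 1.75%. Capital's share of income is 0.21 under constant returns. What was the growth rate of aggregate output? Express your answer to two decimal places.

Labor's share = 1 − 0.21 = 0.79.
The capital stock: 0.21 × (-1.34) = -0.2814 pp.
The labor force: 0.79 × (-1.75) = -1.3825 pp.
Output growth = 2.06 + (-1.6639) = 0.3961%.

0.40%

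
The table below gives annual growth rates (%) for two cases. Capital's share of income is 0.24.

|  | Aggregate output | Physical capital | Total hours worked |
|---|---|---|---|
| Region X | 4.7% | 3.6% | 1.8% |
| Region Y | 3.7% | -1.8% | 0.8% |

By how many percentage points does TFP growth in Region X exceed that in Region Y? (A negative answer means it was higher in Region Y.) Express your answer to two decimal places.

Labor's share = 1 − 0.24 = 0.76.
Region X: TFP = 4.7 − 0.864 − 1.368 = 2.468%.
Region Y: TFP = 3.7 + 0.432 − 0.608 = 3.524%.
Difference = 2.468 − (3.524) = -1.056 pp.

-1.06 percentage points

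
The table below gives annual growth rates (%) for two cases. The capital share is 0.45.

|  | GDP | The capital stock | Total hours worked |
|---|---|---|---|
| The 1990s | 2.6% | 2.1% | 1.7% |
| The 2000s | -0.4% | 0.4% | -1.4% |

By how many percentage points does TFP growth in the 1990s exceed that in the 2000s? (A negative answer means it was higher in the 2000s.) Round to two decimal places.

0.53 percentage points

Labor's share = 1 − 0.45 = 0.55.
The 1990s: TFP = 2.6 − 0.945 − 0.935 = 0.72%.
The 2000s: TFP = -0.4 − 0.18 + 0.77 = 0.19%.
Difference = 0.72 − (0.19) = 0.53 pp.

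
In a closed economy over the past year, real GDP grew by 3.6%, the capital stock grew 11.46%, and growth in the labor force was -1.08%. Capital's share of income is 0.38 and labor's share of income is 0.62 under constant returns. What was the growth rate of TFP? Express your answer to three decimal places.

Labor's share = 1 − 0.38 = 0.62.
The capital stock: 0.38 × 11.46 = 4.3548 pp.
The labor force: 0.62 × (-1.08) = -0.6696 pp.
TFP growth = 3.6 − 3.6852 = -0.0852%.

-0.085%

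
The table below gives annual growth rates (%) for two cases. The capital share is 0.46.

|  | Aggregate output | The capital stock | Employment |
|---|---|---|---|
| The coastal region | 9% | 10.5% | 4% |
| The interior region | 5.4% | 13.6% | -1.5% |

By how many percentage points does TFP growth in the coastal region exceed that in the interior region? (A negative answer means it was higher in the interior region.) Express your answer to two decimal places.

2.06 percentage points

Labor's share = 1 − 0.46 = 0.54.
The coastal region: TFP = 9 − 4.83 − 2.16 = 2.01%.
The interior region: TFP = 5.4 − 6.256 + 0.81 = -0.046%.
Difference = 2.01 − (-0.046) = 2.056 pp.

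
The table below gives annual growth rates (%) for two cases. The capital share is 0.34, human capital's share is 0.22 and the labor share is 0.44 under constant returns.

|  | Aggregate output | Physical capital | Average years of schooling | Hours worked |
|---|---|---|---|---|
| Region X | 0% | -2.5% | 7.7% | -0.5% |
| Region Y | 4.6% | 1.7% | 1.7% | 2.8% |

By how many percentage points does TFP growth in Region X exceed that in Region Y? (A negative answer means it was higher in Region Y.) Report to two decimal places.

Labor's share = 1 − 0.34 − 0.22 = 0.44.
Region X: TFP = 0 + 0.85 − 1.694 + 0.22 = -0.624%.
Region Y: TFP = 4.6 − 0.578 − 0.374 − 1.232 = 2.416%.
Difference = -0.624 − (2.416) = -3.04 pp.

-3.04 percentage points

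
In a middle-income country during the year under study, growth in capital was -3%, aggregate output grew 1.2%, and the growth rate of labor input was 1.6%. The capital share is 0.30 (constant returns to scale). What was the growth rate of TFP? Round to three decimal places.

TFP grew 0.980%.

Labor's share = 1 − 0.3 = 0.7.
Capital: 0.3 × (-3) = -0.9 pp.
Labor input: 0.7 × 1.6 = 1.12 pp.
TFP growth = 1.2 − 0.22 = 0.98%.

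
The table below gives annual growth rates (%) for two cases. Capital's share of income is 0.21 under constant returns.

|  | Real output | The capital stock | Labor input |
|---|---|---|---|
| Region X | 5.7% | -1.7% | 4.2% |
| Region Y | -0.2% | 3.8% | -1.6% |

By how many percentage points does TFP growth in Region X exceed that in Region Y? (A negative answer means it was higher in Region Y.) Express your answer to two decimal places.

Labor's share = 1 − 0.21 = 0.79.
Region X: TFP = 5.7 + 0.357 − 3.318 = 2.739%.
Region Y: TFP = -0.2 − 0.798 + 1.264 = 0.266%.
Difference = 2.739 − (0.266) = 2.473 pp.

2.47 percentage points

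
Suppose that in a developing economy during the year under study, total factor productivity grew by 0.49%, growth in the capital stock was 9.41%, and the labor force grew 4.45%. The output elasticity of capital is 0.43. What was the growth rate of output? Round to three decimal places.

Labor's share = 1 − 0.43 = 0.57.
The capital stock: 0.43 × 9.41 = 4.0463 pp.
The labor force: 0.57 × 4.45 = 2.5365 pp.
Output growth = 0.49 + 6.5828 = 7.0728%.

7.073%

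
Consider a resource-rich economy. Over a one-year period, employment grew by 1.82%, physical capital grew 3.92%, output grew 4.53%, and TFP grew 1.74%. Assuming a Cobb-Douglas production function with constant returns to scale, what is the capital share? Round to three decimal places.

gY = gA + α·gK + (1−α)·gL, so gY − gA − gL = α(gK − gL).
4.53 − 1.74 − 1.82 = α × (3.92 − 1.82).
0.97 = 2.1 α, so α = 0.4619.

0.462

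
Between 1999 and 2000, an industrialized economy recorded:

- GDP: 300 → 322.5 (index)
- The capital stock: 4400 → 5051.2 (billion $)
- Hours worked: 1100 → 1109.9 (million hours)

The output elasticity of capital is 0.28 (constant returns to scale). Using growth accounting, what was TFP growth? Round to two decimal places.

GDP growth = (322.5 − 300) / 300 = 7.5%.
The capital stock growth = (5051.2 − 4400) / 4400 = 14.8%.
Hours worked growth = (1109.9 − 1100) / 1100 = 0.9%.
Labor's share = 1 − 0.28 = 0.72.
The capital stock: 0.28 × 14.8 = 4.144 pp.
Hours worked: 0.72 × 0.9 = 0.648 pp.
TFP growth = 7.5 − 4.792 = 2.708%.

2.71%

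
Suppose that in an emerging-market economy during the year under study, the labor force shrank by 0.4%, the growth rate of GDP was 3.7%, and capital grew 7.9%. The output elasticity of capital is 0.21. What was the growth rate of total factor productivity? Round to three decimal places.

Total factor productivity grew 2.357%.

Labor's share = 1 − 0.21 = 0.79.
Capital: 0.21 × 7.9 = 1.659 pp.
The labor force: 0.79 × (-0.4) = -0.316 pp.
TFP growth = 3.7 − 1.343 = 2.357%.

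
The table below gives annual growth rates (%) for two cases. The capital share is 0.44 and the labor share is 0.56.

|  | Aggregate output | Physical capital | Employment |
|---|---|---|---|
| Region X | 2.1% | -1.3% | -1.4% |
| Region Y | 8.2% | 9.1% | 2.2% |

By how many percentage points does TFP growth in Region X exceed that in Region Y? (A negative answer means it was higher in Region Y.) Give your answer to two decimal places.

0.49 percentage points

Labor's share = 1 − 0.44 = 0.56.
Region X: TFP = 2.1 + 0.572 + 0.784 = 3.456%.
Region Y: TFP = 8.2 − 4.004 − 1.232 = 2.964%.
Difference = 3.456 − (2.964) = 0.492 pp.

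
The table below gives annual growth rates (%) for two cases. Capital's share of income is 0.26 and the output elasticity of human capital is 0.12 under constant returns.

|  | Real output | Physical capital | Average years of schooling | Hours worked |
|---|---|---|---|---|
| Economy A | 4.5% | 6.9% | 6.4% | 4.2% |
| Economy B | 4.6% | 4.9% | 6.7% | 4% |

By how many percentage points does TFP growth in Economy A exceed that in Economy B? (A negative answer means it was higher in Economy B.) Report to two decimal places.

-0.71 percentage points

Labor's share = 1 − 0.26 − 0.12 = 0.62.
Economy A: TFP = 4.5 − 1.794 − 0.768 − 2.604 = -0.666%.
Economy B: TFP = 4.6 − 1.274 − 0.804 − 2.48 = 0.042%.
Difference = -0.666 − (0.042) = -0.708 pp.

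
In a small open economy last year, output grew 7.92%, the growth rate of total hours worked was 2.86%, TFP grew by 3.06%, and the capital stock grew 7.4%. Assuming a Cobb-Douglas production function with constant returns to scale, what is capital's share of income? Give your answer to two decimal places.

gY = gA + α·gK + (1−α)·gL, so gY − gA − gL = α(gK − gL).
7.92 − 3.06 − 2.86 = α × (7.4 − 2.86).
2 = 4.54 α, so α = 0.4405.

Capital's share of income is 0.44.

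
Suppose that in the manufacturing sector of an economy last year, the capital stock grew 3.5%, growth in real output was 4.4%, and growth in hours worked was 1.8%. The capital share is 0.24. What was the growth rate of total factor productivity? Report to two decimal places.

2.19%

Labor's share = 1 − 0.24 = 0.76.
The capital stock: 0.24 × 3.5 = 0.84 pp.
Hours worked: 0.76 × 1.8 = 1.368 pp.
TFP growth = 4.4 − 2.208 = 2.192%.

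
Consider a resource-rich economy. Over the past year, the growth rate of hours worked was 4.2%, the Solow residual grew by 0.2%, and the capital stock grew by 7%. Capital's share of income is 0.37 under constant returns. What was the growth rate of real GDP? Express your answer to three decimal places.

Labor's share = 1 − 0.37 = 0.63.
The capital stock: 0.37 × 7 = 2.59 pp.
Hours worked: 0.63 × 4.2 = 2.646 pp.
Output growth = 0.2 + 5.236 = 5.436%.

5.436%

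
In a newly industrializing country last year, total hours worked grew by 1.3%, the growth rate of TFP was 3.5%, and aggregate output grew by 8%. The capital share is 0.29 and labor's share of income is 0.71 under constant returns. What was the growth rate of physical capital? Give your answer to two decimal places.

Physical capital growth was 12.33%.

Labor's share = 1 − 0.29 = 0.71.
gY = gA + 0.71×1.3 + 0.29×g.
0.29×g = 8 − 3.5 − 0.923 = 3.577.
g = 3.577 / 0.29 = 12.3345%.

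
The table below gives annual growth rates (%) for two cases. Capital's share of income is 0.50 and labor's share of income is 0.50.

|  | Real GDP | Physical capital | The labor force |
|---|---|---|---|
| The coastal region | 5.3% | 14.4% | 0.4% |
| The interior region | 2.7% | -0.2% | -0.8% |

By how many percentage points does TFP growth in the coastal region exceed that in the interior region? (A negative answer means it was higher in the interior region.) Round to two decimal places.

Labor's share = 1 − 0.5 = 0.5.
The coastal region: TFP = 5.3 − 7.2 − 0.2 = -2.1%.
The interior region: TFP = 2.7 + 0.1 + 0.4 = 3.2%.
Difference = -2.1 − (3.2) = -5.3 pp.

-5.30 percentage points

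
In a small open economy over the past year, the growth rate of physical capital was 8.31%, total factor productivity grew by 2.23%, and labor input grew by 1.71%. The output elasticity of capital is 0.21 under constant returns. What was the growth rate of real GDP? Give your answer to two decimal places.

Labor's share = 1 − 0.21 = 0.79.
Physical capital: 0.21 × 8.31 = 1.7451 pp.
Labor input: 0.79 × 1.71 = 1.3509 pp.
Output growth = 2.23 + 3.096 = 5.326%.

Real GDP grew 5.33%.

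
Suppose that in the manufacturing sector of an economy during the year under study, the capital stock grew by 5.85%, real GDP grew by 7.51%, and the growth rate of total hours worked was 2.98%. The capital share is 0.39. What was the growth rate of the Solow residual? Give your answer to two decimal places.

3.41%

Labor's share = 1 − 0.39 = 0.61.
The capital stock: 0.39 × 5.85 = 2.2815 pp.
Total hours worked: 0.61 × 2.98 = 1.8178 pp.
TFP growth = 7.51 − 4.0993 = 3.4107%.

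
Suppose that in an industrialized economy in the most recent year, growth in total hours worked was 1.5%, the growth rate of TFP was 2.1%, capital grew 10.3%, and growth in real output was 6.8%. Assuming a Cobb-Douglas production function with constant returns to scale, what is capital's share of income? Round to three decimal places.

α = 0.364

gY = gA + α·gK + (1−α)·gL, so gY − gA − gL = α(gK − gL).
6.8 − 2.1 − 1.5 = α × (10.3 − 1.5).
3.2 = 8.8 α, so α = 0.36364.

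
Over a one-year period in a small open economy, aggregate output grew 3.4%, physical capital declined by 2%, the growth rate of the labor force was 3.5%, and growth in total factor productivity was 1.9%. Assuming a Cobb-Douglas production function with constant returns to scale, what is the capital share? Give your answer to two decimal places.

gY = gA + α·gK + (1−α)·gL, so gY − gA − gL = α(gK − gL).
3.4 − 1.9 − 3.5 = α × (-2 − 3.5).
-2 = -5.5 α, so α = 0.3636.

0.36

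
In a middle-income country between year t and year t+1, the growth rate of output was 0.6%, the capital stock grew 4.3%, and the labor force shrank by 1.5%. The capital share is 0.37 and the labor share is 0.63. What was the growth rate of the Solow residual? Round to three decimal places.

-0.046%

Labor's share = 1 − 0.37 = 0.63.
The capital stock: 0.37 × 4.3 = 1.591 pp.
The labor force: 0.63 × (-1.5) = -0.945 pp.
TFP growth = 0.6 − 0.646 = -0.046%.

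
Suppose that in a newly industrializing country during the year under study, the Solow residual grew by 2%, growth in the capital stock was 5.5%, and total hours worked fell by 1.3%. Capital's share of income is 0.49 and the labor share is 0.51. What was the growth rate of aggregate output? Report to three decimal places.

Labor's share = 1 − 0.49 = 0.51.
The capital stock: 0.49 × 5.5 = 2.695 pp.
Total hours worked: 0.51 × (-1.3) = -0.663 pp.
Output growth = 2 + 2.032 = 4.032%.

4.032%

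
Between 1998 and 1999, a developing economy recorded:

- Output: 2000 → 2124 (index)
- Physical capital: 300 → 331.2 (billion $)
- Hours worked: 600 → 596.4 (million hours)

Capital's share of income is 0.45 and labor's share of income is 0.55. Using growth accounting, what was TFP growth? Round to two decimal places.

1.85%

Output growth = (2124 − 2000) / 2000 = 6.2%.
Physical capital growth = (331.2 − 300) / 300 = 10.4%.
Hours worked growth = (596.4 − 600) / 600 = -0.6%.
Labor's share = 1 − 0.45 = 0.55.
Physical capital: 0.45 × 10.4 = 4.68 pp.
Hours worked: 0.55 × (-0.6) = -0.33 pp.
TFP growth = 6.2 − 4.35 = 1.85%.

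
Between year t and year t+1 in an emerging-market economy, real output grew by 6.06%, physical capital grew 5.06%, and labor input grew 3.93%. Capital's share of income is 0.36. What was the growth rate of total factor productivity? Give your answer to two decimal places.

Labor's share = 1 − 0.36 = 0.64.
Physical capital: 0.36 × 5.06 = 1.8216 pp.
Labor input: 0.64 × 3.93 = 2.5152 pp.
TFP growth = 6.06 − 4.3368 = 1.7232%.

1.72%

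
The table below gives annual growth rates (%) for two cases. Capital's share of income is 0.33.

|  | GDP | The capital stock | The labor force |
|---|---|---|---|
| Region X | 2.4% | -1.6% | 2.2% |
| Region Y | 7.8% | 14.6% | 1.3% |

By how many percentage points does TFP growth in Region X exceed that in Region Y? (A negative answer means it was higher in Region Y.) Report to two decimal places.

-0.66 percentage points

Labor's share = 1 − 0.33 = 0.67.
Region X: TFP = 2.4 + 0.528 − 1.474 = 1.454%.
Region Y: TFP = 7.8 − 4.818 − 0.871 = 2.111%.
Difference = 1.454 − (2.111) = -0.657 pp.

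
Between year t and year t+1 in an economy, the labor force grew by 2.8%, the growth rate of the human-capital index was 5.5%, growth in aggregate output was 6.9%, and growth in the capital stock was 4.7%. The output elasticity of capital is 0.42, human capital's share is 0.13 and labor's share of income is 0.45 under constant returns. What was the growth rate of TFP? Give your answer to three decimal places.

2.951%

Labor's share = 1 − 0.42 − 0.13 = 0.45.
The capital stock: 0.42 × 4.7 = 1.974 pp.
The human-capital index: 0.13 × 5.5 = 0.715 pp.
The labor force: 0.45 × 2.8 = 1.26 pp.
TFP growth = 6.9 − 3.949 = 2.951%.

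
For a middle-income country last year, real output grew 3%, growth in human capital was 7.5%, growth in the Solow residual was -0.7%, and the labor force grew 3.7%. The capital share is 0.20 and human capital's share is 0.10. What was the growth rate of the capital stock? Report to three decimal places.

1.800%

Labor's share = 1 − 0.2 − 0.1 = 0.7.
gY = gA + 0.1×7.5 + 0.7×3.7 + 0.2×g.
0.2×g = 3 + 0.7 − 3.34 = 0.36.
g = 0.36 / 0.2 = 1.8%.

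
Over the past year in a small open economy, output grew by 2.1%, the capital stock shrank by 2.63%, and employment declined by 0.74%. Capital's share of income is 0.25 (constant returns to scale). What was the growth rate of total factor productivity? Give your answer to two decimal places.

Labor's share = 1 − 0.25 = 0.75.
The capital stock: 0.25 × (-2.63) = -0.6575 pp.
Employment: 0.75 × (-0.74) = -0.555 pp.
TFP growth = 2.1 + 1.2125 = 3.3125%.

3.31%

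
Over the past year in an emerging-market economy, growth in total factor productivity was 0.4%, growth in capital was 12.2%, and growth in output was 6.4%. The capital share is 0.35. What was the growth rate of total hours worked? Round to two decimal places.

2.66%

Labor's share = 1 − 0.35 = 0.65.
gY = gA + 0.35×12.2 + 0.65×g.
0.65×g = 6.4 − 0.4 − 4.27 = 1.73.
g = 1.73 / 0.65 = 2.6615%.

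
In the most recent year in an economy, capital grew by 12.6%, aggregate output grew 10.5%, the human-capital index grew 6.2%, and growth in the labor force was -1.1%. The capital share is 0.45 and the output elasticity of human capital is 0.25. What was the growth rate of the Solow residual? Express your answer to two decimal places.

Labor's share = 1 − 0.45 − 0.25 = 0.3.
Capital: 0.45 × 12.6 = 5.67 pp.
The human-capital index: 0.25 × 6.2 = 1.55 pp.
The labor force: 0.3 × (-1.1) = -0.33 pp.
TFP growth = 10.5 − 6.89 = 3.61%.

3.61%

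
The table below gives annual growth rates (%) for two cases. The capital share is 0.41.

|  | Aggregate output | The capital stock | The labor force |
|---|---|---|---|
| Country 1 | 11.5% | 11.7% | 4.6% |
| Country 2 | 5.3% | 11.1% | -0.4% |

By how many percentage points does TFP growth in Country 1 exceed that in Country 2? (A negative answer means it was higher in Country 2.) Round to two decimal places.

3.00 percentage points

Labor's share = 1 − 0.41 = 0.59.
Country 1: TFP = 11.5 − 4.797 − 2.714 = 3.989%.
Country 2: TFP = 5.3 − 4.551 + 0.236 = 0.985%.
Difference = 3.989 − (0.985) = 3.004 pp.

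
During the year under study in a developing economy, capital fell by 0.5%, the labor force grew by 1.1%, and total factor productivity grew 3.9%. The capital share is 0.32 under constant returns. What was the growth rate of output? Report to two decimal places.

4.49%

Labor's share = 1 − 0.32 = 0.68.
Capital: 0.32 × (-0.5) = -0.16 pp.
The labor force: 0.68 × 1.1 = 0.748 pp.
Output growth = 3.9 + 0.588 = 4.488%.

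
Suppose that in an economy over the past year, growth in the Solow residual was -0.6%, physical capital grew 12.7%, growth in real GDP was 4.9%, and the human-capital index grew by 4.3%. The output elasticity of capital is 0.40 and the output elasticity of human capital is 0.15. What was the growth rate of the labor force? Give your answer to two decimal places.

-0.50%

Labor's share = 1 − 0.4 − 0.15 = 0.45.
gY = gA + 0.4×12.7 + 0.15×4.3 + 0.45×g.
0.45×g = 4.9 + 0.6 − 5.725 = -0.225.
g = -0.225 / 0.45 = -0.5%.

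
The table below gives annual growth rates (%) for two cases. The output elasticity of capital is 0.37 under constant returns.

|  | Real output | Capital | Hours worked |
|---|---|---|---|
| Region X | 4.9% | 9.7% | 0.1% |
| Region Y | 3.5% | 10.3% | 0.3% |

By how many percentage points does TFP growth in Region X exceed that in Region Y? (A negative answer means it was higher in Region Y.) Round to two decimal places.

Labor's share = 1 − 0.37 = 0.63.
Region X: TFP = 4.9 − 3.589 − 0.063 = 1.248%.
Region Y: TFP = 3.5 − 3.811 − 0.189 = -0.5%.
Difference = 1.248 − (-0.5) = 1.748 pp.

1.75 percentage points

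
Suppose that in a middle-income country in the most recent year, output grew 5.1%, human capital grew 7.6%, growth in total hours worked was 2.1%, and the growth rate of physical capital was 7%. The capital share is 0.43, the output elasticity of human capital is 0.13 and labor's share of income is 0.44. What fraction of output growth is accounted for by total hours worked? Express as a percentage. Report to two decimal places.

Labor's share = 1 − 0.43 − 0.13 = 0.44.
Total hours worked contributed 0.44 × 2.1 = 0.924 pp.
Share of growth = 0.924 / 5.1 × 100 = 18.1176%.

18.12%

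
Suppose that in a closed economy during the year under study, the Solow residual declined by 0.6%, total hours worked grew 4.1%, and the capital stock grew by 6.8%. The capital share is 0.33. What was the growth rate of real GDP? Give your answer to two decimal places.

Real GDP growth was 4.39%.

Labor's share = 1 − 0.33 = 0.67.
The capital stock: 0.33 × 6.8 = 2.244 pp.
Total hours worked: 0.67 × 4.1 = 2.747 pp.
Output growth = -0.6 + 4.991 = 4.391%.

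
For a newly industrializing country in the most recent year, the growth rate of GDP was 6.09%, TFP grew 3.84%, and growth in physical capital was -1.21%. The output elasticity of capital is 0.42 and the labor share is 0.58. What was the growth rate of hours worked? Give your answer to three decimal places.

4.756%

Labor's share = 1 − 0.42 = 0.58.
gY = gA + 0.42×(-1.21) + 0.58×g.
0.58×g = 6.09 − 3.84 + 0.5082 = 2.7582.
g = 2.7582 / 0.58 = 4.75552%.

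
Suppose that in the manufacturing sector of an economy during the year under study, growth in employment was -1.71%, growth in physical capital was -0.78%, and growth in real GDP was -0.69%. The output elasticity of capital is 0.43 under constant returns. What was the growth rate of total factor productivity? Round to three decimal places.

Labor's share = 1 − 0.43 = 0.57.
Physical capital: 0.43 × (-0.78) = -0.3354 pp.
Employment: 0.57 × (-1.71) = -0.9747 pp.
TFP growth = -0.69 + 1.3101 = 0.6201%.

0.620%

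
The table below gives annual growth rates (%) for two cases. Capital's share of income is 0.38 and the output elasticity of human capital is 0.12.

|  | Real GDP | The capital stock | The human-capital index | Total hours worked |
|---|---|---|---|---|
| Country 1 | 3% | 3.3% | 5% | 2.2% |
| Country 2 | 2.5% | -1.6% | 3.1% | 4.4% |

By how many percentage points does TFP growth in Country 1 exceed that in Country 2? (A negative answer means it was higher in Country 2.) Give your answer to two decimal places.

Labor's share = 1 − 0.38 − 0.12 = 0.5.
Country 1: TFP = 3 − 1.254 − 0.6 − 1.1 = 0.046%.
Country 2: TFP = 2.5 + 0.608 − 0.372 − 2.2 = 0.536%.
Difference = 0.046 − (0.536) = -0.49 pp.

-0.49 percentage points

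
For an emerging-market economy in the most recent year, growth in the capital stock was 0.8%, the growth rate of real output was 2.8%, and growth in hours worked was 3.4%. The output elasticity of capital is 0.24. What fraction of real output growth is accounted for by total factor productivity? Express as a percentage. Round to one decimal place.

Labor's share = 1 − 0.24 = 0.76.
The capital stock: 0.24 × 0.8 = 0.192 pp.
Hours worked: 0.76 × 3.4 = 2.584 pp.
TFP growth = 2.8 − 2.776 = 0.024%.
TFP share of growth = 0.024 / 2.8 × 100 = 0.857%.

Total factor productivity accounted for 0.9% of growth.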